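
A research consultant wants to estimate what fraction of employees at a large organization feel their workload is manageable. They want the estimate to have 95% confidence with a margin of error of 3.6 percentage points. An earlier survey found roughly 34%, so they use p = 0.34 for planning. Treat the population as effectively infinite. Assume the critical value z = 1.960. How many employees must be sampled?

666

With p = 0.34, p(1−p) = 0.2244.
n = z²·p(1−p)/E² = 1.960² × 0.2244 / 0.036² = 3.8416 × 0.2244 / 0.001296 ≈ 665.17.
Rounding up gives n = 666.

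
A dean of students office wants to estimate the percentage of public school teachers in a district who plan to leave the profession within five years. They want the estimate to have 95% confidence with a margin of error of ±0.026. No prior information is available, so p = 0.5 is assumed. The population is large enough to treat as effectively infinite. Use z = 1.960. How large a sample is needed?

1421

With p = 0.5, p(1−p) = 0.25.
n = z²·p(1−p)/E² = 1.960² × 0.2500 / 0.026² = 3.8416 × 0.2500 / 0.000676 ≈ 1420.71.
Rounding up gives n = 1421.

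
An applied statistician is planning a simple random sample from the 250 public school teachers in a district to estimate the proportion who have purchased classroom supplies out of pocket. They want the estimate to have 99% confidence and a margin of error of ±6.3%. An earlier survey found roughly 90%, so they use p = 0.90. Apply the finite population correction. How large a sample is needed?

For 99% confidence, z = 2.576.
Unadjusted: n₀ = 2.576² × 0.90 × 0.10 / 0.063² ≈ 150.47, so n₀ = 151.
Finite population correction with N = 250: n = n₀ / (1 + (n₀−1)/N) = 151 / (1 + 150/250) = 151 / 1.6000 ≈ 94.38.
Rounding up, n = 95.

95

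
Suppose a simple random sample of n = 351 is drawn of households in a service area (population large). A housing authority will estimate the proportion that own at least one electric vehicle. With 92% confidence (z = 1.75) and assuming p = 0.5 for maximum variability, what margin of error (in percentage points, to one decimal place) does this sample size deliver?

4.7

SE(p̂) = √[p(1−p)/n] = √[0.2500/351] = 0.02669.
E = z × SE = 1.75 × 0.02669 = 0.04670, or 4.7 percentage points.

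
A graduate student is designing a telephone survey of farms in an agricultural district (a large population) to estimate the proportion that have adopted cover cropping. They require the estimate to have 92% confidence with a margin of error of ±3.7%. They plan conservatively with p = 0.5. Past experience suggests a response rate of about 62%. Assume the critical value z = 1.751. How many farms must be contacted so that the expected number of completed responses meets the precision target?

Completed interviews needed: n₀ = 1.751² × 0.2500 / 0.037² ≈ 559.90 → 560.
At a 62% response rate, contacts needed = 560 / 0.62 ≈ 903.23 → 904.

904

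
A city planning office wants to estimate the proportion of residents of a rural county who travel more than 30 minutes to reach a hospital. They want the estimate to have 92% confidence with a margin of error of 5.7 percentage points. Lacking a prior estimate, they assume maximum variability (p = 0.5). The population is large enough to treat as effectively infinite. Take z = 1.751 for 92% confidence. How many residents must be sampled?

With p = 0.5, p(1−p) = 0.25.
n = z²·p(1−p)/E² = 1.751² × 0.2500 / 0.057² = 3.0660 × 0.2500 / 0.003249 ≈ 235.92.
Rounding up gives n = 236.

236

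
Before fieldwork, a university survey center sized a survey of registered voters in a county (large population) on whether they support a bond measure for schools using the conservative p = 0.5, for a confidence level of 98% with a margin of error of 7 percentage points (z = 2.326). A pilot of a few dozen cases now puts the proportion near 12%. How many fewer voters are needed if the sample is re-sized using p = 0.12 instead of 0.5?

Conservative (p = 0.5): n = 2.326² × 0.25 / 0.070² ≈ 276.03 → 277.
Using p = 0.12: p(1−p) = 0.1056, so n = 2.326² × 0.1056 / 0.070² ≈ 116.60 → 117.
Reduction: 277 − 117 = 160.

160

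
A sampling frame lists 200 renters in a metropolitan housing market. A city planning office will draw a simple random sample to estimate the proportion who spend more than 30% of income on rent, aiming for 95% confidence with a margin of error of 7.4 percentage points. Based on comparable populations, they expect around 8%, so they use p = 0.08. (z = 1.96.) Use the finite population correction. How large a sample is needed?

42

Unadjusted: n₀ = 1.96² × 0.08 × 0.92 / 0.074² ≈ 51.63, so n₀ = 52.
Finite population correction with N = 200: n = n₀ / (1 + (n₀−1)/N) = 52 / (1 + 51/200) = 52 / 1.2550 ≈ 41.43.
Rounding up, n = 42.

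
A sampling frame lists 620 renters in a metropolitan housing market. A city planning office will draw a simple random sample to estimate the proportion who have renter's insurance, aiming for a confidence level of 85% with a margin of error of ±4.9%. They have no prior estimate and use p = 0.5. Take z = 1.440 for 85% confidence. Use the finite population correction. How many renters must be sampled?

161

Unadjusted: n₀ = 1.440² × 0.50 × 0.50 / 0.049² ≈ 215.91, so n₀ = 216.
Finite population correction with N = 620: n = n₀ / (1 + (n₀−1)/N) = 216 / (1 + 215/620) = 216 / 1.3468 ≈ 160.38.
Rounding up, n = 161.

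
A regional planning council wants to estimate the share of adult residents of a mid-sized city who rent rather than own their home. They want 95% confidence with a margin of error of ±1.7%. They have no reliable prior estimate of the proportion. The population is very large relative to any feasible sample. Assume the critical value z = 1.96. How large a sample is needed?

With no prior estimate, use p = 0.5, giving p(1−p) = 0.25.
n = z²·p(1−p)/E² = 1.96² × 0.2500 / 0.017² = 3.8416 × 0.2500 / 0.000289 ≈ 3323.18.
Rounding up gives n = 3324.

3324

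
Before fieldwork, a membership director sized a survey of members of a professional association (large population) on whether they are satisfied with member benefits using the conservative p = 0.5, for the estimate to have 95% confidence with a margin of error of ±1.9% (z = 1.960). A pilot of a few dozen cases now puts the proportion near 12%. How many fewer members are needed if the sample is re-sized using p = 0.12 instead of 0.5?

1537

Conservative (p = 0.5): n = 1.960² × 0.25 / 0.019² ≈ 2660.39 → 2661.
Using p = 0.12: p(1−p) = 0.1056, so n = 1.960² × 0.1056 / 0.019² ≈ 1123.75 → 1124.
Reduction: 2661 − 1124 = 1537.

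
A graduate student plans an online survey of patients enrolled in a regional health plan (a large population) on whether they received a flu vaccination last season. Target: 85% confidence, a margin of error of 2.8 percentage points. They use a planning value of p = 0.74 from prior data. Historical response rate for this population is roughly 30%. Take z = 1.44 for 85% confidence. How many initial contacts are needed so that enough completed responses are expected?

Completed interviews needed: n₀ = 1.44² × 0.1924 / 0.028² ≈ 508.88 → 509.
At a 30% response rate, contacts needed = 509 / 0.30 ≈ 1696.67 → 1697.

1697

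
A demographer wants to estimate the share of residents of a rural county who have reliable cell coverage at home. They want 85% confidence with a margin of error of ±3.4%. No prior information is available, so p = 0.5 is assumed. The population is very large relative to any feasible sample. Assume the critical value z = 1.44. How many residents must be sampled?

With p = 0.5, p(1−p) = 0.25.
n = z²·p(1−p)/E² = 1.44² × 0.2500 / 0.034² = 2.0736 × 0.2500 / 0.001156 ≈ 448.44.
Rounding up gives n = 449.

449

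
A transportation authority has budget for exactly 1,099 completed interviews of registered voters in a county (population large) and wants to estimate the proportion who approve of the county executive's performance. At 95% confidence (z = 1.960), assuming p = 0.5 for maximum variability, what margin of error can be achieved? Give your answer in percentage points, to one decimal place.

3.0

SE(p̂) = √[p(1−p)/n] = √[0.2500/1099] = 0.01508.
E = z × SE = 1.960 × 0.01508 = 0.02956, or 3.0 percentage points.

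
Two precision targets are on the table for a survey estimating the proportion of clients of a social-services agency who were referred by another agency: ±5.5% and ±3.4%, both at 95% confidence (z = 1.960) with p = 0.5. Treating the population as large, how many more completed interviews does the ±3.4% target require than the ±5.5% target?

513

At ±5.5%: n = 1.960² × 0.2500 / 0.055² ≈ 317.49 → 318.
At ±3.4%: n = 1.960² × 0.2500 / 0.034² ≈ 830.80 → 831.
Additional respondents: 831 − 318 = 513.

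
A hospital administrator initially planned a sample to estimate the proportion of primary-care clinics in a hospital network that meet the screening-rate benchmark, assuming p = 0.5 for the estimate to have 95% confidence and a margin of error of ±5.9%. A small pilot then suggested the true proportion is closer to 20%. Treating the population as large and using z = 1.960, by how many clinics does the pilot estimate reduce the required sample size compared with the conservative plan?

99

Conservative (p = 0.5): n = 1.960² × 0.25 / 0.059² ≈ 275.90 → 276.
Using p = 0.20: p(1−p) = 0.1600, so n = 1.960² × 0.1600 / 0.059² ≈ 176.57 → 177.
Reduction: 276 − 177 = 99.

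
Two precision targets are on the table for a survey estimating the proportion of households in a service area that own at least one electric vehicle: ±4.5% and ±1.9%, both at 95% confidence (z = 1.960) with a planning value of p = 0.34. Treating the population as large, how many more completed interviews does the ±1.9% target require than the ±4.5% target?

At ±4.5%: n = 1.960² × 0.2244 / 0.045² ≈ 425.71 → 426.
At ±1.9%: n = 1.960² × 0.2244 / 0.019² ≈ 2387.96 → 2388.
Additional respondents: 2388 − 426 = 1962.

1962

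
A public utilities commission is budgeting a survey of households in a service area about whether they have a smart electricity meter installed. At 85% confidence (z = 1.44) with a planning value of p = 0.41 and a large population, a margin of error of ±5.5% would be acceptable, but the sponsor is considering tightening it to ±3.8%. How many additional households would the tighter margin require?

At ±5.5%: n = 1.44² × 0.2419 / 0.055² ≈ 165.82 → 166.
At ±3.8%: n = 1.44² × 0.2419 / 0.038² ≈ 347.37 → 348.
Additional respondents: 348 − 166 = 182.

182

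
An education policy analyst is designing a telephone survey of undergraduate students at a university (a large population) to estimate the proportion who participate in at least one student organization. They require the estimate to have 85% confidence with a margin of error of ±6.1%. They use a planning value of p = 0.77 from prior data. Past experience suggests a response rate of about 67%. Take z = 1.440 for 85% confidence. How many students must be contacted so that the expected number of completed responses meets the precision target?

148

Completed interviews needed: n₀ = 1.440² × 0.1771 / 0.061² ≈ 98.69 → 99.
At a 67% response rate, contacts needed = 99 / 0.67 ≈ 147.76 → 148.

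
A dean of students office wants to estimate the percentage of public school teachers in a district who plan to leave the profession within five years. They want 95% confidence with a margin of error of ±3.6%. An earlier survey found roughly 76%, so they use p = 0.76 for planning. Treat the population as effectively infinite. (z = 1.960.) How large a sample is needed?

541

With p = 0.76, p(1−p) = 0.1824.
n = z²·p(1−p)/E² = 1.960² × 0.1824 / 0.036² = 3.8416 × 0.1824 / 0.001296 ≈ 540.67.
Rounding up gives n = 541.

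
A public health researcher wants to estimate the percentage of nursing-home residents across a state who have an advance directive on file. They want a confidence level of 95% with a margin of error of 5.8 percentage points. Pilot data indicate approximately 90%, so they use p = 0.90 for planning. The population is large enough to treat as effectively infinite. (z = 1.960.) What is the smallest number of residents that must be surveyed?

With p = 0.90, p(1−p) = 0.0900.
n = z²·p(1−p)/E² = 1.960² × 0.0900 / 0.058² = 3.8416 × 0.0900 / 0.003364 ≈ 102.78.
Rounding up gives n = 103.

103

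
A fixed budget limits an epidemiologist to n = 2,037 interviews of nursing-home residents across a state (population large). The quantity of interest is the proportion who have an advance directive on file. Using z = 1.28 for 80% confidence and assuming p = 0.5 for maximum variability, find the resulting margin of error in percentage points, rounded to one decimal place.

SE(p̂) = √[p(1−p)/n] = √[0.2500/2037] = 0.01108.
E = z × SE = 1.28 × 0.01108 = 0.01418, or 1.4 percentage points.

1.4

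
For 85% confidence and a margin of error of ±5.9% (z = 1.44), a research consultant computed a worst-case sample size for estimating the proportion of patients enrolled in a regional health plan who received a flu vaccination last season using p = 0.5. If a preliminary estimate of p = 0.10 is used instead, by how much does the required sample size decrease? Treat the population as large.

95

Conservative (p = 0.5): n = 1.44² × 0.25 / 0.059² ≈ 148.92 → 149.
Using p = 0.10: p(1−p) = 0.0900, so n = 1.44² × 0.0900 / 0.059² ≈ 53.61 → 54.
Reduction: 149 − 54 = 95.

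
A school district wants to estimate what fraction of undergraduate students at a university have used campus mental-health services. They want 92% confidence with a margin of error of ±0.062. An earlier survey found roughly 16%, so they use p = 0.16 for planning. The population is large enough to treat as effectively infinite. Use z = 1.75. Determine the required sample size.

With p = 0.16, p(1−p) = 0.1344.
n = z²·p(1−p)/E² = 1.75² × 0.1344 / 0.062² = 3.0625 × 0.1344 / 0.003844 ≈ 107.08.
Rounding up gives n = 108.

108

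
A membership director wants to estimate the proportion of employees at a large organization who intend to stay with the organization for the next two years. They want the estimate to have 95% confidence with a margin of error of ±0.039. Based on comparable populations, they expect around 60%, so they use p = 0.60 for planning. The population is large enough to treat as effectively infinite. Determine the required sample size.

607

For 95% confidence, z = 1.960.
With p = 0.60, p(1−p) = 0.2400.
n = z²·p(1−p)/E² = 1.960² × 0.2400 / 0.039² = 3.8416 × 0.2400 / 0.001521 ≈ 606.17.
Rounding up gives n = 607.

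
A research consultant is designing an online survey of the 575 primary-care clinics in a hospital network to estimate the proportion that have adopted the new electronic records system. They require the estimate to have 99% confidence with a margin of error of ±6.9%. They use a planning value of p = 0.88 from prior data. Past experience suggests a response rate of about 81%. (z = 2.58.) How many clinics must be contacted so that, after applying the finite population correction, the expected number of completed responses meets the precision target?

146

Completed interviews needed (unadjusted): n₀ = 2.58² × 0.1056 / 0.069² ≈ 147.64 → 148.
FPC for N = 575: n = 148 / (1 + 147/575) = 148 / 1.2557 ≈ 117.87 → 118.
At an 81% response rate, contacts needed = 118 / 0.81 ≈ 145.68 → 146.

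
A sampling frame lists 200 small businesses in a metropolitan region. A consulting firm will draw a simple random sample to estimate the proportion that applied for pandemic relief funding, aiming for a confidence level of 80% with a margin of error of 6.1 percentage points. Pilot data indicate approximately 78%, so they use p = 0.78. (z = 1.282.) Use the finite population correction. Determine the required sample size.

56

Unadjusted: n₀ = 1.282² × 0.78 × 0.22 / 0.061² ≈ 75.79, so n₀ = 76.
Finite population correction with N = 200: n = n₀ / (1 + (n₀−1)/N) = 76 / (1 + 75/200) = 76 / 1.3750 ≈ 55.27.
Rounding up, n = 56.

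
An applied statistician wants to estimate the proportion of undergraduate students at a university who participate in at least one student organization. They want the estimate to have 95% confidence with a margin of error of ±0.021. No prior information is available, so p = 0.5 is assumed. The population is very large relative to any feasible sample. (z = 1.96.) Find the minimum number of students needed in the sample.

With p = 0.5, p(1−p) = 0.25.
n = z²·p(1−p)/E² = 1.96² × 0.2500 / 0.021² = 3.8416 × 0.2500 / 0.000441 ≈ 2177.78.
Rounding up gives n = 2178.

2178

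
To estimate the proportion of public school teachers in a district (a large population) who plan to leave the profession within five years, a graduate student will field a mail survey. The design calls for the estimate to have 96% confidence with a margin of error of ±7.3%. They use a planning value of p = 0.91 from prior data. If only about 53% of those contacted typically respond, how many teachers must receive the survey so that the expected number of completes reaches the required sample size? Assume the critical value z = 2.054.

123

Completed interviews needed: n₀ = 2.054² × 0.0819 / 0.073² ≈ 64.84 → 65.
At a 53% response rate, contacts needed = 65 / 0.53 ≈ 122.64 → 123.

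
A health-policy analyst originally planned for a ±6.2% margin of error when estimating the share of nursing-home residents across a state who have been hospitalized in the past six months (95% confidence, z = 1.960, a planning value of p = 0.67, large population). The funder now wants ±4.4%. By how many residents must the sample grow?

At ±6.2%: n = 1.960² × 0.2211 / 0.062² ≈ 220.96 → 221.
At ±4.4%: n = 1.960² × 0.2211 / 0.044² ≈ 438.73 → 439.
Additional respondents: 439 − 221 = 218.

218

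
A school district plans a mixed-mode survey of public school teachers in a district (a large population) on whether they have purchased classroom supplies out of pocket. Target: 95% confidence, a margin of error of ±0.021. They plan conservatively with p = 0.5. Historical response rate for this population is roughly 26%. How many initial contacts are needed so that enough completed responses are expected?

For 95% confidence, z = 1.960.
Completed interviews needed: n₀ = 1.960² × 0.2500 / 0.021² ≈ 2177.78 → 2178.
At a 26% response rate, contacts needed = 2178 / 0.26 ≈ 8376.92 → 8377.

8377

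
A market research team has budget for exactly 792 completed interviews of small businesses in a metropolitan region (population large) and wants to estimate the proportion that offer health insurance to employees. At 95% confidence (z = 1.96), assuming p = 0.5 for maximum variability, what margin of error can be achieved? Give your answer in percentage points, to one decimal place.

3.5

SE(p̂) = √[p(1−p)/n] = √[0.2500/792] = 0.01777.
E = z × SE = 1.96 × 0.01777 = 0.03482, or 3.5 percentage points.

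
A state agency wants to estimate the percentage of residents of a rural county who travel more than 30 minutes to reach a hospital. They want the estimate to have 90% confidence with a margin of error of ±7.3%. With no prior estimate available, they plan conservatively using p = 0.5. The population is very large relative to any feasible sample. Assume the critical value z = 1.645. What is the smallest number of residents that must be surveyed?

With p = 0.5, p(1−p) = 0.25.
n = z²·p(1−p)/E² = 1.645² × 0.2500 / 0.073² = 2.7060 × 0.2500 / 0.005329 ≈ 126.95.
Rounding up gives n = 127.

127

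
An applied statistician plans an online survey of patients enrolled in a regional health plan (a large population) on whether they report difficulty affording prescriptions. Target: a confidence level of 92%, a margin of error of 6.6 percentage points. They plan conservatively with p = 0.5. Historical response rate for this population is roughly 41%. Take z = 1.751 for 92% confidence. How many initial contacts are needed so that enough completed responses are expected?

430

Completed interviews needed: n₀ = 1.751² × 0.2500 / 0.066² ≈ 175.96 → 176.
At a 41% response rate, contacts needed = 176 / 0.41 ≈ 429.27 → 430.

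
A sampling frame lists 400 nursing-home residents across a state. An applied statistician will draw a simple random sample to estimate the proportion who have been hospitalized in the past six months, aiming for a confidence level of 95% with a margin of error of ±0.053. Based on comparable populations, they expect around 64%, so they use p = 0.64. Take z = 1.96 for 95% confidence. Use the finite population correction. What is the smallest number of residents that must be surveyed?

Unadjusted: n₀ = 1.96² × 0.64 × 0.36 / 0.053² ≈ 315.10, so n₀ = 316.
Finite population correction with N = 400: n = n₀ / (1 + (n₀−1)/N) = 316 / (1 + 315/400) = 316 / 1.7875 ≈ 176.78.
Rounding up, n = 177.

177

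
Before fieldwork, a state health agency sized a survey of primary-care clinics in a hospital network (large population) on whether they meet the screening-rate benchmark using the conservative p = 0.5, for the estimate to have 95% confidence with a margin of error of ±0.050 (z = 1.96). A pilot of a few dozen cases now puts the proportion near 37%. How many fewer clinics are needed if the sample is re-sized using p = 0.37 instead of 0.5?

Conservative (p = 0.5): n = 1.96² × 0.25 / 0.050² ≈ 384.16 → 385.
Using p = 0.37: p(1−p) = 0.2331, so n = 1.96² × 0.2331 / 0.050² ≈ 358.19 → 359.
Reduction: 385 − 359 = 26.

26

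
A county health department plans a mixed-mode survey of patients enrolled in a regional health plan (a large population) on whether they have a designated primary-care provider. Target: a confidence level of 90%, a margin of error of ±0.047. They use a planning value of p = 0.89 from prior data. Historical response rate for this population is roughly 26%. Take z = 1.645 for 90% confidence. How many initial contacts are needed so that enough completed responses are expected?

462

Completed interviews needed: n₀ = 1.645² × 0.0979 / 0.047² ≈ 119.93 → 120.
At a 26% response rate, contacts needed = 120 / 0.26 ≈ 461.54 → 462.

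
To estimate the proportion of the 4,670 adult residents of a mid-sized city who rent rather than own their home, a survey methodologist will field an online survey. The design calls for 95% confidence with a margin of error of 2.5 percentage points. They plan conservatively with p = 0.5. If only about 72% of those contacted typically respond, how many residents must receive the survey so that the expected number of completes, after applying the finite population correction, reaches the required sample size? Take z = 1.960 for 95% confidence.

1607

Completed interviews needed (unadjusted): n₀ = 1.960² × 0.2500 / 0.025² ≈ 1536.64 → 1537.
FPC for N = 4,670: n = 1537 / (1 + 1536/4670) = 1537 / 1.3289 ≈ 1156.59 → 1157.
At a 72% response rate, contacts needed = 1157 / 0.72 ≈ 1606.94 → 1607.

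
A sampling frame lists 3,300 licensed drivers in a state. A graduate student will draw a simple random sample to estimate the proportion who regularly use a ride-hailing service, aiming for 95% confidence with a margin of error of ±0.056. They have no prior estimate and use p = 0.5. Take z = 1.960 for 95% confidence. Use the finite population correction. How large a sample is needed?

Unadjusted: n₀ = 1.960² × 0.50 × 0.50 / 0.056² ≈ 306.25, so n₀ = 307.
Finite population correction with N = 3,300: n = n₀ / (1 + (n₀−1)/N) = 307 / (1 + 306/3300) = 307 / 1.0927 ≈ 280.95.
Rounding up, n = 281.

281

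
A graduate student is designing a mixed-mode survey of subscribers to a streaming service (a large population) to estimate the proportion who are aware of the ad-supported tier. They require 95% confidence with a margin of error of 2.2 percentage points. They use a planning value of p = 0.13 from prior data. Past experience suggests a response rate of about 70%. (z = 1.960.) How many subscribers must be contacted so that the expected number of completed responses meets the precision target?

Completed interviews needed: n₀ = 1.960² × 0.1131 / 0.022² ≈ 897.70 → 898.
At a 70% response rate, contacts needed = 898 / 0.70 ≈ 1282.86 → 1283.

1283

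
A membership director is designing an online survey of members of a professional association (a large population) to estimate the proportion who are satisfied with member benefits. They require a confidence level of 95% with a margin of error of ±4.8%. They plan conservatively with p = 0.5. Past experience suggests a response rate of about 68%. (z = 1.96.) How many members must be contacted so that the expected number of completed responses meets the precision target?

Completed interviews needed: n₀ = 1.96² × 0.2500 / 0.048² ≈ 416.84 → 417.
At a 68% response rate, contacts needed = 417 / 0.68 ≈ 613.24 → 614.

614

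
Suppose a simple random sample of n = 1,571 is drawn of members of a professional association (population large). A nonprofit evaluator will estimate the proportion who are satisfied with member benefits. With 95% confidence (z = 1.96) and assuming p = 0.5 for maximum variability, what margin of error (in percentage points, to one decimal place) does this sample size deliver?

SE(p̂) = √[p(1−p)/n] = √[0.2500/1571] = 0.01261.
E = z × SE = 1.96 × 0.01261 = 0.02473, or 2.5 percentage points.

2.5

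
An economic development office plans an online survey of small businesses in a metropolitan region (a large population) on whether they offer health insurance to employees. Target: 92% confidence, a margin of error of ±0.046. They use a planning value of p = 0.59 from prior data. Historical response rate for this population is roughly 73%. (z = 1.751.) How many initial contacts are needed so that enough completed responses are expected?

Completed interviews needed: n₀ = 1.751² × 0.2419 / 0.046² ≈ 350.50 → 351.
At a 73% response rate, contacts needed = 351 / 0.73 ≈ 480.82 → 481.

481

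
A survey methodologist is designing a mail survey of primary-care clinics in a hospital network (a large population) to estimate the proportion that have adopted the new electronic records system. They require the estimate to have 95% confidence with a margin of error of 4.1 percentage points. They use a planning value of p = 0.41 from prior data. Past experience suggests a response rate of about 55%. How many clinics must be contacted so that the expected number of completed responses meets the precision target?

1006

For 95% confidence, z = 1.960.
Completed interviews needed: n₀ = 1.960² × 0.2419 / 0.041² ≈ 552.82 → 553.
At a 55% response rate, contacts needed = 553 / 0.55 ≈ 1005.45 → 1006.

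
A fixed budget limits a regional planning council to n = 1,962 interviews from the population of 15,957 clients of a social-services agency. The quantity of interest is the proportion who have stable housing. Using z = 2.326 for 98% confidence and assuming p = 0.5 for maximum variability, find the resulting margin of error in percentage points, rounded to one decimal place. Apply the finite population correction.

Finite-population factor: (N−n)/(N−1) = (15957−1962)/(15957−1) = 0.8771.
SE(p̂) = √[p(1−p)/n · (N−n)/(N−1)] = √[0.2500/1962 × 0.8771] = 0.01057.
E = z × SE = 2.326 × 0.01057 = 0.02459 ≈ 2.5 percentage points.

2.5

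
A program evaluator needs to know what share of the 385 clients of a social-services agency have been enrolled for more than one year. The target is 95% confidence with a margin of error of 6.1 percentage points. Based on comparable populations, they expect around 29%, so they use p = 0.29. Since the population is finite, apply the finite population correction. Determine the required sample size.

138

For 95% confidence, z = 1.960.
Unadjusted: n₀ = 1.960² × 0.29 × 0.71 / 0.061² ≈ 212.57, so n₀ = 213.
Finite population correction with N = 385: n = n₀ / (1 + (n₀−1)/N) = 213 / (1 + 212/385) = 213 / 1.5506 ≈ 137.36.
Rounding up, n = 138.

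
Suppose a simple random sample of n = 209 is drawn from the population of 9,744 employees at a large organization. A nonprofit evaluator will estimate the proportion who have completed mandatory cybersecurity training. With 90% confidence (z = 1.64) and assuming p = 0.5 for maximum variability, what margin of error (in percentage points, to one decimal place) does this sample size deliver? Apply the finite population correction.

5.6

Finite-population factor: (N−n)/(N−1) = (9744−209)/(9744−1) = 0.9787.
SE(p̂) = √[p(1−p)/n · (N−n)/(N−1)] = √[0.2500/209 × 0.9787] = 0.03421.
E = z × SE = 1.64 × 0.03421 = 0.05611 ≈ 5.6 percentage points.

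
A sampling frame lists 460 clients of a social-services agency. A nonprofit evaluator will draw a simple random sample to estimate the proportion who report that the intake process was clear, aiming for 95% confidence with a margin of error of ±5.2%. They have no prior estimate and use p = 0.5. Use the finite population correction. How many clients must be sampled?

201

For 95% confidence, z = 1.960.
Unadjusted: n₀ = 1.960² × 0.50 × 0.50 / 0.052² ≈ 355.18, so n₀ = 356.
Finite population correction with N = 460: n = n₀ / (1 + (n₀−1)/N) = 356 / (1 + 355/460) = 356 / 1.7717 ≈ 200.93.
Rounding up, n = 201.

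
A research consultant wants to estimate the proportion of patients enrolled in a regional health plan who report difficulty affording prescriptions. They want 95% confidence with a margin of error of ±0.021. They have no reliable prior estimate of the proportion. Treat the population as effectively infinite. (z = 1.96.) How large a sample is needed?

With no prior estimate, use p = 0.5, giving p(1−p) = 0.25.
n = z²·p(1−p)/E² = 1.96² × 0.2500 / 0.021² = 3.8416 × 0.2500 / 0.000441 ≈ 2177.78.
Rounding up gives n = 2178.

2178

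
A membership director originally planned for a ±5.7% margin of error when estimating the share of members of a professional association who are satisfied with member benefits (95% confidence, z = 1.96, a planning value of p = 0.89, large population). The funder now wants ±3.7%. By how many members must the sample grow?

159

At ±5.7%: n = 1.96² × 0.0979 / 0.057² ≈ 115.76 → 116.
At ±3.7%: n = 1.96² × 0.0979 / 0.037² ≈ 274.72 → 275.
Additional respondents: 275 − 116 = 159.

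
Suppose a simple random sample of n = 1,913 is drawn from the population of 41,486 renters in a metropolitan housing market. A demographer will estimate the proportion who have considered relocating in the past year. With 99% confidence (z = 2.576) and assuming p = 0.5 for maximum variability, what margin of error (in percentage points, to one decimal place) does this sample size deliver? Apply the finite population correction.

2.9

Finite-population factor: (N−n)/(N−1) = (41486−1913)/(41486−1) = 0.9539.
SE(p̂) = √[p(1−p)/n · (N−n)/(N−1)] = √[0.2500/1913 × 0.9539] = 0.01117.
E = z × SE = 2.576 × 0.01117 = 0.02876 ≈ 2.9 percentage points.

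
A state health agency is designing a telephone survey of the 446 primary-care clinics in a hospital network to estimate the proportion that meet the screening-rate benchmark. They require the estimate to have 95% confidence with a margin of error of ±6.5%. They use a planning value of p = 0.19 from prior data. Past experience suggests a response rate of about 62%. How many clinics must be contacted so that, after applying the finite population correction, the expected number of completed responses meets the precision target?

For 95% confidence, z = 1.960.
Completed interviews needed (unadjusted): n₀ = 1.960² × 0.1539 / 0.065² ≈ 139.93 → 140.
FPC for N = 446: n = 140 / (1 + 139/446) = 140 / 1.3117 ≈ 106.74 → 107.
At a 62% response rate, contacts needed = 107 / 0.62 ≈ 172.58 → 173.

173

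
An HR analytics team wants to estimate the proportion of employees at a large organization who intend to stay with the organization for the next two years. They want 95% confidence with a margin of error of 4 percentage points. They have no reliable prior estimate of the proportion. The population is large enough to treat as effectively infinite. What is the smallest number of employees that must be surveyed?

For 95% confidence, z = 1.960.
With no prior estimate, use p = 0.5, giving p(1−p) = 0.25.
n = z²·p(1−p)/E² = 1.960² × 0.2500 / 0.040² = 3.8416 × 0.2500 / 0.001600 ≈ 600.25.
Rounding up gives n = 601.

601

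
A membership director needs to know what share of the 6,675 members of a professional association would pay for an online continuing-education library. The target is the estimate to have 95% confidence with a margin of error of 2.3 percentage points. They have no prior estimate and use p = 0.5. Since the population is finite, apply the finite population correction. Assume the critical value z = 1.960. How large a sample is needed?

Unadjusted: n₀ = 1.960² × 0.50 × 0.50 / 0.023² ≈ 1815.50, so n₀ = 1816.
Finite population correction with N = 6,675: n = n₀ / (1 + (n₀−1)/N) = 1816 / (1 + 1815/6675) = 1816 / 1.2719 ≈ 1427.77.
Rounding up, n = 1428.

1428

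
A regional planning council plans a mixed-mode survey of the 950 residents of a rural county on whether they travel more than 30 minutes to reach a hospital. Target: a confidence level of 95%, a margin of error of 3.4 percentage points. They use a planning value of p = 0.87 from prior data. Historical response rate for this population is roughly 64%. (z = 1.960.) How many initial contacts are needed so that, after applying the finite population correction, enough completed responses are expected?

Completed interviews needed (unadjusted): n₀ = 1.960² × 0.1131 / 0.034² ≈ 375.85 → 376.
FPC for N = 950: n = 376 / (1 + 375/950) = 376 / 1.3947 ≈ 269.58 → 270.
At a 64% response rate, contacts needed = 270 / 0.64 ≈ 421.88 → 422.

422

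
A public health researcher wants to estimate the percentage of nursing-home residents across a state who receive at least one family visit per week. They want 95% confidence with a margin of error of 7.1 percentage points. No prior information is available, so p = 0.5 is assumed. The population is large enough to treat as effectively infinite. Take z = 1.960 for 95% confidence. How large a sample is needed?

With p = 0.5, p(1−p) = 0.25.
n = z²·p(1−p)/E² = 1.960² × 0.2500 / 0.071² = 3.8416 × 0.2500 / 0.005041 ≈ 190.52.
Rounding up gives n = 191.

191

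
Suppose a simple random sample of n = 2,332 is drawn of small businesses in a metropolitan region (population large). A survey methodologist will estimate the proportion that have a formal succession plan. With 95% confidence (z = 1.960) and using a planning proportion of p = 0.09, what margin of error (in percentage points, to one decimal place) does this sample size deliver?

SE(p̂) = √[p(1−p)/n] = √[0.0819/2332] = 0.00593.
E = z × SE = 1.960 × 0.00593 = 0.01162, or 1.2 percentage points.

1.2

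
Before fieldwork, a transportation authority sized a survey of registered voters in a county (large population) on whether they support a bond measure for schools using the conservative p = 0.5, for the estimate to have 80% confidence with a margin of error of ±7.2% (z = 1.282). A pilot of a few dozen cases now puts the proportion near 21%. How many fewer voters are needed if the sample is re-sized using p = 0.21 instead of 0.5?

Conservative (p = 0.5): n = 1.282² × 0.25 / 0.072² ≈ 79.26 → 80.
Using p = 0.21: p(1−p) = 0.1659, so n = 1.282² × 0.1659 / 0.072² ≈ 52.60 → 53.
Reduction: 80 − 53 = 27.

27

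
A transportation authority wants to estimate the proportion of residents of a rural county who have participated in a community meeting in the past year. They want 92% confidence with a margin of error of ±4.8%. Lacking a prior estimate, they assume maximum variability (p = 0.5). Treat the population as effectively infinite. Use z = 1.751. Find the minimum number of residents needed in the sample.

With p = 0.5, p(1−p) = 0.25.
n = z²·p(1−p)/E² = 1.751² × 0.2500 / 0.048² = 3.0660 × 0.2500 / 0.002304 ≈ 332.68.
Rounding up gives n = 333.

333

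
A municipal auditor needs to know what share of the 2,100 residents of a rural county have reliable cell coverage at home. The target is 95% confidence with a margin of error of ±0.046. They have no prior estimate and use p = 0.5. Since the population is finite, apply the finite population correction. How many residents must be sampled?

374

For 95% confidence, z = 1.960.
Unadjusted: n₀ = 1.960² × 0.50 × 0.50 / 0.046² ≈ 453.88, so n₀ = 454.
Finite population correction with N = 2,100: n = n₀ / (1 + (n₀−1)/N) = 454 / (1 + 453/2100) = 454 / 1.2157 ≈ 373.44.
Rounding up, n = 374.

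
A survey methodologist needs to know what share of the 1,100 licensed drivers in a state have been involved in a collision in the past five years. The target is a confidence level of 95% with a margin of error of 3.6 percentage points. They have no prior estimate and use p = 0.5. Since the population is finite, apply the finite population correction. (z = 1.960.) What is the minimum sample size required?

444

Unadjusted: n₀ = 1.960² × 0.50 × 0.50 / 0.036² ≈ 741.05, so n₀ = 742.
Finite population correction with N = 1,100: n = n₀ / (1 + (n₀−1)/N) = 742 / (1 + 741/1100) = 742 / 1.6736 ≈ 443.35.
Rounding up, n = 444.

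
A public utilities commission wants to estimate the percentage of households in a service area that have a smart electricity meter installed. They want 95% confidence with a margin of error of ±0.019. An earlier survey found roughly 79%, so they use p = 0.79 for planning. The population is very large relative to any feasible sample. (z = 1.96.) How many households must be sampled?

With p = 0.79, p(1−p) = 0.1659.
n = z²·p(1−p)/E² = 1.96² × 0.1659 / 0.019² = 3.8416 × 0.1659 / 0.000361 ≈ 1765.43.
Rounding up gives n = 1766.

1766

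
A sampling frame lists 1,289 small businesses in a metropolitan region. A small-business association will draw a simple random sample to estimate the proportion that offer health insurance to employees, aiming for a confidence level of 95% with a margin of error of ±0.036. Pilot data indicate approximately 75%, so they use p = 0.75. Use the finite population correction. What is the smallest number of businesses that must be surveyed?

389

For 95% confidence, z = 1.96.
Unadjusted: n₀ = 1.96² × 0.75 × 0.25 / 0.036² ≈ 555.79, so n₀ = 556.
Finite population correction with N = 1,289: n = n₀ / (1 + (n₀−1)/N) = 556 / (1 + 555/1289) = 556 / 1.4306 ≈ 388.66.
Rounding up, n = 389.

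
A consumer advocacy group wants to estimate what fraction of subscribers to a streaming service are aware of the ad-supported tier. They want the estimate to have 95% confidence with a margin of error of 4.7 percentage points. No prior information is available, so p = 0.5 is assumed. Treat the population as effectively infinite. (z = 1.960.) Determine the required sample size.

With p = 0.5, p(1−p) = 0.25.
n = z²·p(1−p)/E² = 1.960² × 0.2500 / 0.047² = 3.8416 × 0.2500 / 0.002209 ≈ 434.77.
Rounding up gives n = 435.

435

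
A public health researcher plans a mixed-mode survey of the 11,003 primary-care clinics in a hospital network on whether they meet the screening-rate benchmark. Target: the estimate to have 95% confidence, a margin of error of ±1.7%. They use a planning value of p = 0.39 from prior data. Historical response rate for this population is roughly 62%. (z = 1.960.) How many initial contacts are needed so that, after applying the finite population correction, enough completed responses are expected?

Completed interviews needed (unadjusted): n₀ = 1.960² × 0.2379 / 0.017² ≈ 3162.34 → 3163.
FPC for N = 11,003: n = 3163 / (1 + 3162/11003) = 3163 / 1.2874 ≈ 2456.94 → 2457.
At a 62% response rate, contacts needed = 2457 / 0.62 ≈ 3962.90 → 3963.

3963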